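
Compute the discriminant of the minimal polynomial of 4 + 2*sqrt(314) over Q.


The element 4 + 2*sqrt(314) has minimal polynomial:
x^2 - 8*x - 1240
Discriminant = (-8)^2 - 4*(-1240)
= 64 + 4960
= 5024

5024


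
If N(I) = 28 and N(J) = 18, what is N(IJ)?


N(IJ) = N(I) * N(J)
= 28 * 18
= 504

504


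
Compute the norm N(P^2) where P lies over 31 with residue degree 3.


N(P^a) = p^(a*f)
= 31^(2*3)
= 31^6
= 887503681

887503681


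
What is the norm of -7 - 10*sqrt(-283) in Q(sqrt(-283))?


N(a + b*sqrt(d)) = a^2 - d*b^2
= (-7)^2 - (-283)*(-10)^2
= 49 + 28300
= 28349

28349


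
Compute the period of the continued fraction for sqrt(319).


Run the CF algorithm for sqrt(319).
a_0 = floor(sqrt(319)) = 17; set m_0=0, q_0=1.
Recurrence: m' = q*a - m,  q' = (d - m'^2)/q,  a' = floor((a_0 + m')/q').
  step 1: m=17, q=30, a=1
  step 2: m=13, q=5, a=6
  step 3: m=17, q=6, a=5
  step 4: m=13, q=25, a=1
  step 5: m=12, q=7, a=4
  step 6: m=16, q=9, a=3
  step 7: m=11, q=22, a=1
  step 8: m=11, q=9, a=3
  step 9: m=16, q=7, a=4
  step 10: m=12, q=25, a=1
  step 11: m=13, q=6, a=5
  step 12: m=17, q=5, a=6
  step 13: m=13, q=30, a=1
  step 14: m=17, q=1, a=34
a_14 = 2*a_0 = 34, so the period closes here.
sqrt(319) = [17; 1, 6, 5, 1, 4, 3, 1, 3, 4, 1, 5, 6, 1, 34]
Period length = 14

14


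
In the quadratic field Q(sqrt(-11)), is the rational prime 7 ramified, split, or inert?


K = Q(sqrt(-11)). Since d mod 4 = 1, disc(K) = -11.
Check p | disc: -11 mod 7 = 3.
p does not divide disc. Compute Legendre symbol (d/p):
3^((7-1)/2) mod 7 = -1
(d/p) = -1, so p is inert: (p) stays prime with e=1, f=2, g=1.
Therefore p is inert.

inert


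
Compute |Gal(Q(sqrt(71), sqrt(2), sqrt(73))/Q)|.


The 3 square roots of distinct primes are multiplicatively independent over Q,
so [K:Q] = 2^3 and Gal(K/Q) is isomorphic to (Z/2Z)^3.
|Gal| = 2^3 = 8

8


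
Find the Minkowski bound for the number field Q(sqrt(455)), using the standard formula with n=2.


d = 455, d mod 4 = 3, so disc(K) = 4d = 1820; |disc(K)| = 1820
Real quadratic field, so n = 2, s = r2 = 0, r1 = 2
M = (n!/n^n) * (4/pi)^s * sqrt(|disc(K)|) = (2!/2^2) * (4/pi)^0 * sqrt(1820)
= 0.5 * 1.000000 * 42.661458
= 21.3307

21.3307


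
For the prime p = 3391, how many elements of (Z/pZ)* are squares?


For prime p, the number of non-zero quadratic residues is (p-1)/2.
= (3391-1)/2
= 1695

1695


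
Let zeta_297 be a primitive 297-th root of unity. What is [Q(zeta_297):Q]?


The degree equals Euler's totient phi(297).
297 = 3^3 * 11
phi(297) = 180

180


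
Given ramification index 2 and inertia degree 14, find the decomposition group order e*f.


|D_P| = e * f
= 2 * 14
= 28

28


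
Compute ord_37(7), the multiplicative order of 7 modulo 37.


We want ord_37(7), the smallest k >= 1 with 7^k = 1 mod 37.
n = 37 = 37, phi(37) = 36; the order divides phi(n).
Divisors of 36: 1, 2, 3, 4, 6, 9, 12, 18, 36
Repeated squaring mod 37: 7^1 = 7, 7^2 = 12, 7^4 = 33, 7^8 = 16, 7^16 = 34, 7^32 = 9
Test divisors in increasing order:
  k=1: 7^1 = 7 mod 37
  k=2: 7^2 = 12 mod 37
  k=3: 7^3 = 12 * 7 = 10 mod 37
  k=4: 7^4 = 33 mod 37
  k=6: 7^6 = 33 * 12 = 26 mod 37
  k=9: 7^9 = 16 * 7 = 1 mod 37  <- first divisor giving 1
Order = 9

9


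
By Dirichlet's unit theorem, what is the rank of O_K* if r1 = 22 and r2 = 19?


By Dirichlet's unit theorem:
rank = r1 + r2 - 1
= 22 + 19 - 1
= 40

40


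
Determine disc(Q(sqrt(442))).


For K = Q(sqrt(d)) with d squarefree: disc(K) = d if d = 1 mod 4, and disc(K) = 4d if d = 2 or 3 mod 4.
Here d = 442, and d mod 4 = 2.
d = 2 mod 4, not 1 (O_K = Z[sqrt(d)]), so disc(K) = 4d = 4 * (442) = 1768

1768


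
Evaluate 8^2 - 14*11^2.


x^2 - d*y^2
= 8^2 - 14*11^2
= 64 - 1694
= -1630

-1630


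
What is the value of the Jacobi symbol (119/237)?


Compute (119/237) via quadratic reciprocity:
  reciprocity: (119/237) -> +(237/119)
  reduce: (118/119)
  pull out 2: (2/119) = +1  (since 119 mod 8 = 7)
  reciprocity: (59/119) -> -(119/59)
  reduce: (1/59)
  (1/59) = 1
Product of signs = -1

-1


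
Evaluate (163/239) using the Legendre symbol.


p = 239 is prime, so compute (163/239) with the reciprocity algorithm (Jacobi-symbol steps: pull out 2s via (2/n), flip via reciprocity, reduce):
  reciprocity: (163/239) -> -(239/163)
  reduce: (76/163)
  pull out 2: (2/163) = -1  (since 163 mod 8 = 3)
  pull out 2: (2/163) = -1  (since 163 mod 8 = 3)
  reciprocity: (19/163) -> -(163/19)
  reduce: (11/19)
  reciprocity: (11/19) -> -(19/11)
  reduce: (8/11)
  pull out 2: (2/11) = -1  (since 11 mod 8 = 3)
  pull out 2: (2/11) = -1  (since 11 mod 8 = 3)
  pull out 2: (2/11) = -1  (since 11 mod 8 = 3)
  (1/11) = 1
Product of signs = 1
(163/239) = 1

1


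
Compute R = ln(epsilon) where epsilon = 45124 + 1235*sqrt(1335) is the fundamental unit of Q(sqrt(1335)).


epsilon = 45124 + 1235*sqrt(1335)
= 90248.0000
R = ln(90248.0000)
= 11.4103

11.4103


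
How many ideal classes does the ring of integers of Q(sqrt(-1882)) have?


K = Q(sqrt(-1882)). d mod 4 = 2, so D = disc(K) = 4d = -7528
h(K) equals the number of primitive reduced positive-definite forms (a, b, c) = a*x^2 + b*x*y + c*y^2 with b^2 - 4ac = D,
where reduced means |b| <= a <= c, with b >= 0 whenever |b| = a or a = c, and primitive means gcd(a, b, c) = 1.
Reduced forces 3a^2 <= |D| = 7528, so 1 <= a <= 50; b must have the parity of D, and c = (b^2 - D)/(4a) must be an integer >= a.
Enumerate a = 1..50, b in [-a, a]:
  a=1: (1, 0, 1882)  [1]
  a=2: (2, 0, 941)  [1]
  a=3..6: none
  a=7: (7, -2, 269), (7, 2, 269)  [2]
  a=8..12: none
  a=13: (13, -8, 146), (13, 8, 146)  [2]
  a=14: (14, -12, 137), (14, 12, 137)  [2]
  a=15..22: none
  a=23: (23, -4, 82), (23, 4, 82)  [2]
  a=24..25: none
  a=26: (26, -8, 73), (26, 8, 73)  [2]
  a=27..30: none
  a=31: (31, -6, 61), (31, 6, 61)  [2]
  a=32..40: none
  a=41: (41, -4, 46), (41, 4, 46)  [2]
  a=42: none
  a=43: (43, -30, 49), (43, 30, 49)  [2]
  a=44..50: none
Total reduced forms: 1 + 1 + 2 + 2 + 2 + 2 + 2 + 2 + 2 + 2 = 18
h = 18

18


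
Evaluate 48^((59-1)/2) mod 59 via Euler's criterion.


p = 59 is prime and the exponent is (p-1)/2 = 29, so by Euler's criterion 48^29 = (48/59) = +1 or -1 mod 59.
Compute by square-and-multiply:
  29 = 16 + 8 + 4 + 1 (binary 11101)
  Repeated squaring mod 59: 48^1 = 48, 48^2 = 3, 48^4 = 9, 48^8 = 22, 48^16 = 12
  48^29 = 48^16 * 48^8 * 48^4 * 48^1 = 12 * 22 * 9 * 48 mod 59
    12 * 22 = 264 = 28 mod 59
    28 * 9 = 252 = 16 mod 59
    16 * 48 = 768 = 1 mod 59
  48^29 = 1 mod 59
Result 1: 48 is a quadratic residue mod 59.
48^29 mod 59 = 1

1


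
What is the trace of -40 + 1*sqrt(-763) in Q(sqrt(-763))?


Tr(a + b*sqrt(d)) = (a + b*sqrt(d)) + (a - b*sqrt(d)) = 2a
= 2 * (-40)
= -80

-80


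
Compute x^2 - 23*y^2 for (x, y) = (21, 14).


x^2 - d*y^2
= 21^2 - 23*14^2
= 441 - 4508
= -4067

-4067


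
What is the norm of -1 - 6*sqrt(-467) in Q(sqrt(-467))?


N(a + b*sqrt(d)) = a^2 - d*b^2
= (-1)^2 - (-467)*(-6)^2
= 1 + 16812
= 16813

16813


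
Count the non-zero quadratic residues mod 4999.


For prime p, the number of non-zero quadratic residues is (p-1)/2.
= (4999-1)/2
= 2499

2499


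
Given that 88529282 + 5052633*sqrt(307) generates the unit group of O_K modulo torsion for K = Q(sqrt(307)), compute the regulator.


epsilon = 88529282 + 5052633*sqrt(307)
= 1.7706e+08
R = ln(1.7706e+08)
= 18.9920

18.9920


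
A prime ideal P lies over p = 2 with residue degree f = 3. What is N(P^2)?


N(P^a) = p^(a*f)
= 2^(2*3)
= 2^6
= 64

64


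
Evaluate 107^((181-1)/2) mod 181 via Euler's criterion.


p = 181 is prime and the exponent is (p-1)/2 = 90, so by Euler's criterion 107^90 = (107/181) = +1 or -1 mod 181.
Compute by square-and-multiply:
  90 = 64 + 16 + 8 + 2 (binary 1011010)
  Repeated squaring mod 181: 107^1 = 107, 107^2 = 46, 107^4 = 125, 107^8 = 59, 107^16 = 42, 107^32 = 135, 107^64 = 125
  107^90 = 107^64 * 107^16 * 107^8 * 107^2 = 125 * 42 * 59 * 46 mod 181
    125 * 42 = 5250 = 1 mod 181
    1 * 59 = 59 = 59 mod 181
    59 * 46 = 2714 = 180 mod 181
  107^90 = 180 mod 181
Result 180 = p - 1 = -1 mod 181: 107 is a quadratic non-residue mod 181. As a residue in [0, p-1] the value is 180.
107^90 mod 181 = 180

180


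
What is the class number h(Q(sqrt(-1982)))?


K = Q(sqrt(-1982)). d mod 4 = 2, so D = disc(K) = 4d = -7928
h(K) equals the number of primitive reduced positive-definite forms (a, b, c) = a*x^2 + b*x*y + c*y^2 with b^2 - 4ac = D,
where reduced means |b| <= a <= c, with b >= 0 whenever |b| = a or a = c, and primitive means gcd(a, b, c) = 1.
Reduced forces 3a^2 <= |D| = 7928, so 1 <= a <= 51; b must have the parity of D, and c = (b^2 - D)/(4a) must be an integer >= a.
Enumerate a = 1..51, b in [-a, a]:
  a=1: (1, 0, 1982)  [1]
  a=2: (2, 0, 991)  [1]
  a=3: (3, -2, 661), (3, 2, 661)  [2]
  a=4..5: none
  a=6: (6, -4, 331), (6, 4, 331)  [2]
  a=7..8: none
  a=9: (9, -8, 222), (9, 8, 222)  [2]
  a=10: none
  a=11: (11, -6, 181), (11, 6, 181)  [2]
  a=12..17: none
  a=18: (18, -8, 111), (18, 8, 111)  [2]
  a=19..21: none
  a=22: (22, -16, 93), (22, 16, 93)  [2]
  a=23..26: none
  a=27: (27, -8, 74), (27, 8, 74)  [2]
  a=28..30: none
  a=31: (31, -16, 66), (31, 16, 66)  [2]
  a=32: none
  a=33: (33, -28, 66), (33, -16, 62), (33, 16, 62), (33, 28, 66)  [4]
  a=34..36: none
  a=37: (37, -8, 54), (37, 8, 54)  [2]
  a=38..51: none
Total reduced forms: 1 + 1 + 2 + 2 + 2 + 2 + 2 + 2 + 2 + 2 + 4 + 2 = 24
h = 24

24


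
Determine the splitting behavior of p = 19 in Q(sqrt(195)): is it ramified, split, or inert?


K = Q(sqrt(195)). Since d mod 4 = 3, disc(K) = 780.
Check p | disc: 780 mod 19 = 1.
p does not divide disc. Compute Legendre symbol (d/p):
5^((19-1)/2) mod 19 = 1
(d/p) = 1, so p splits: (p) = P*P' with e=1, f=1, g=2.
Therefore p is split.

split


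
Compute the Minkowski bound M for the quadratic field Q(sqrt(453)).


d = 453, d mod 4 = 1, so disc(K) = d = 453; |disc(K)| = 453
Real quadratic field, so n = 2, s = r2 = 0, r1 = 2
M = (n!/n^n) * (4/pi)^s * sqrt(|disc(K)|) = (2!/2^2) * (4/pi)^0 * sqrt(453)
= 0.5 * 1.000000 * 21.283797
= 10.6419

10.6419


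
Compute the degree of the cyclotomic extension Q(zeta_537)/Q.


The degree equals Euler's totient phi(537).
537 = 3 * 179
phi(537) = 356

356


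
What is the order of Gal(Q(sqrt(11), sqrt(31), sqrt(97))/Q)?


The 3 square roots of distinct primes are multiplicatively independent over Q,
so [K:Q] = 2^3 and Gal(K/Q) is isomorphic to (Z/2Z)^3.
|Gal| = 2^3 = 8

8


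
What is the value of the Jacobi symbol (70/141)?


Compute (70/141) via quadratic reciprocity:
  pull out 2: (2/141) = -1  (since 141 mod 8 = 5)
  reciprocity: (35/141) -> +(141/35)
  reduce: (1/35)
  (1/35) = 1
Product of signs = -1

-1


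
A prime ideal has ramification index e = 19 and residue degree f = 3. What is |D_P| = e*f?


|D_P| = e * f
= 19 * 3
= 57

57


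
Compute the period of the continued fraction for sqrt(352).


Run the CF algorithm for sqrt(352).
a_0 = floor(sqrt(352)) = 18; set m_0=0, q_0=1.
Recurrence: m' = q*a - m,  q' = (d - m'^2)/q,  a' = floor((a_0 + m')/q').
  step 1: m=18, q=28, a=1
  step 2: m=10, q=9, a=3
  step 3: m=17, q=7, a=5
  step 4: m=18, q=4, a=9
  step 5: m=18, q=7, a=5
  step 6: m=17, q=9, a=3
  step 7: m=10, q=28, a=1
  step 8: m=18, q=1, a=36
a_8 = 2*a_0 = 36, so the period closes here.
sqrt(352) = [18; 1, 3, 5, 9, 5, 3, 1, 36]
Period length = 8

8


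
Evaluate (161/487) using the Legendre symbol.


p = 487 is prime, so compute (161/487) with the reciprocity algorithm (Jacobi-symbol steps: pull out 2s via (2/n), flip via reciprocity, reduce):
  reciprocity: (161/487) -> +(487/161)
  reduce: (4/161)
  pull out 2: (2/161) = +1  (since 161 mod 8 = 1)
  pull out 2: (2/161) = +1  (since 161 mod 8 = 1)
  (1/161) = 1
Product of signs = 1
(161/487) = 1

1


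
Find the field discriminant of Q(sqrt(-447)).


For K = Q(sqrt(d)) with d squarefree: disc(K) = d if d = 1 mod 4, and disc(K) = 4d if d = 2 or 3 mod 4.
Here d = -447, and d mod 4 = 1.
d = 1 mod 4 (O_K = Z[(1+sqrt(d))/2]), so disc(K) = d = -447

-447


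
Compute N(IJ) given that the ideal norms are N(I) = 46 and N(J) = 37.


N(IJ) = N(I) * N(J)
= 46 * 37
= 1702

1702


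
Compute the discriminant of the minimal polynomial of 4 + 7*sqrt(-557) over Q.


The element 4 + 7*sqrt(-557) has minimal polynomial:
x^2 - 8*x + 27309
Discriminant = (-8)^2 - 4*(27309)
= 64 - 109236
= -109172

-109172


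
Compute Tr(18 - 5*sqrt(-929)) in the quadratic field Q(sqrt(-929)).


Tr(a + b*sqrt(d)) = (a + b*sqrt(d)) + (a - b*sqrt(d)) = 2a
= 2 * (18)
= 36

36


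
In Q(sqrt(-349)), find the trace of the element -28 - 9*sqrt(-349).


Tr(a + b*sqrt(d)) = (a + b*sqrt(d)) + (a - b*sqrt(d)) = 2a
= 2 * (-28)
= -56

-56


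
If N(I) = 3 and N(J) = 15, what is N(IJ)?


N(IJ) = N(I) * N(J)
= 3 * 15
= 45

45


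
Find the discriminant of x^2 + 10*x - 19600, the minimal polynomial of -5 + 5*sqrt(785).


The element -5 + 5*sqrt(785) has minimal polynomial:
x^2 + 10*x - 19600
Discriminant = (10)^2 - 4*(-19600)
= 100 + 78400
= 78500

78500


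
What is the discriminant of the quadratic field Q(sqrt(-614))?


For K = Q(sqrt(d)) with d squarefree: disc(K) = d if d = 1 mod 4, and disc(K) = 4d if d = 2 or 3 mod 4.
Here d = -614, and d mod 4 = 2.
d = 2 mod 4, not 1 (O_K = Z[sqrt(d)]), so disc(K) = 4d = 4 * (-614) = -2456

-2456


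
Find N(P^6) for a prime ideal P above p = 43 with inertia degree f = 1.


N(P^a) = p^(a*f)
= 43^(6*1)
= 43^6
= 6321363049

6321363049


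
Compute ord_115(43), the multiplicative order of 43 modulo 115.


We want ord_115(43), the smallest k >= 1 with 43^k = 1 mod 115.
n = 115 = 5 * 23, phi(115) = 88; the order divides phi(n).
Divisors of 88: 1, 2, 4, 8, 11, 22, 44, 88
Repeated squaring mod 115: 43^1 = 43, 43^2 = 9, 43^4 = 81, 43^8 = 6, 43^16 = 36, 43^32 = 31, 43^64 = 41
Test divisors in increasing order:
  k=1: 43^1 = 43 mod 115
  k=2: 43^2 = 9 mod 115
  k=4: 43^4 = 81 mod 115
  k=8: 43^8 = 6 mod 115
  k=11: 43^11 = 6 * 9 * 43 = 22 mod 115
  k=22: 43^22 = 36 * 81 * 9 = 24 mod 115
  k=44: 43^44 = 31 * 6 * 81 = 1 mod 115  <- first divisor giving 1
Order = 44

44


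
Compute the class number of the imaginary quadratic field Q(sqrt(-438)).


K = Q(sqrt(-438)). d mod 4 = 2, so D = disc(K) = 4d = -1752
h(K) equals the number of primitive reduced positive-definite forms (a, b, c) = a*x^2 + b*x*y + c*y^2 with b^2 - 4ac = D,
where reduced means |b| <= a <= c, with b >= 0 whenever |b| = a or a = c, and primitive means gcd(a, b, c) = 1.
Reduced forces 3a^2 <= |D| = 1752, so 1 <= a <= 24; b must have the parity of D, and c = (b^2 - D)/(4a) must be an integer >= a.
Enumerate a = 1..24, b in [-a, a]:
  a=1: (1, 0, 438)  [1]
  a=2: (2, 0, 219)  [1]
  a=3: (3, 0, 146)  [1]
  a=4..5: none
  a=6: (6, 0, 73)  [1]
  a=7..12: none
  a=13: (13, -4, 34), (13, 4, 34)  [2]
  a=14..16: none
  a=17: (17, -4, 26), (17, 4, 26)  [2]
  a=18..24: none
Total reduced forms: 1 + 1 + 1 + 1 + 2 + 2 = 8
h = 8

8


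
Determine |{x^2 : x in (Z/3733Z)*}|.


For prime p, the number of non-zero quadratic residues is (p-1)/2.
= (3733-1)/2
= 1866

1866


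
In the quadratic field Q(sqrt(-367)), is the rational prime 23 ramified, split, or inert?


K = Q(sqrt(-367)). Since d mod 4 = 1, disc(K) = -367.
Check p | disc: -367 mod 23 = 1.
p does not divide disc. Compute Legendre symbol (d/p):
1^((23-1)/2) mod 23 = 1
(d/p) = 1, so p splits: (p) = P*P' with e=1, f=1, g=2.
Therefore p is split.

split


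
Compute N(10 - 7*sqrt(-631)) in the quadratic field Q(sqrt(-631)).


N(a + b*sqrt(d)) = a^2 - d*b^2
= (10)^2 - (-631)*(-7)^2
= 100 + 30919
= 31019

31019


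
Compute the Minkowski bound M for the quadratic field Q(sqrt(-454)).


d = -454, d mod 4 = 2, so disc(K) = 4d = -1816; |disc(K)| = 1816
Imaginary quadratic field, so n = 2, s = r2 = 1, r1 = 0
M = (n!/n^n) * (4/pi)^s * sqrt(|disc(K)|) = (2!/2^2) * (4/pi)^1 * sqrt(1816)
= 0.5 * 1.273240 * 42.614552
= 27.1293

27.1293


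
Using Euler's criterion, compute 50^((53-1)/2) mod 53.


p = 53 is prime and the exponent is (p-1)/2 = 26, so by Euler's criterion 50^26 = (50/53) = +1 or -1 mod 53.
Compute by square-and-multiply:
  26 = 16 + 8 + 2 (binary 11010)
  Repeated squaring mod 53: 50^1 = 50, 50^2 = 9, 50^4 = 28, 50^8 = 42, 50^16 = 15
  50^26 = 50^16 * 50^8 * 50^2 = 15 * 42 * 9 mod 53
    15 * 42 = 630 = 47 mod 53
    47 * 9 = 423 = 52 mod 53
  50^26 = 52 mod 53
Result 52 = p - 1 = -1 mod 53: 50 is a quadratic non-residue mod 53. As a residue in [0, p-1] the value is 52.
50^26 mod 53 = 52

52


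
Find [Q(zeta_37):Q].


The degree equals Euler's totient phi(37).
37 = 37
phi(37) = 36

36


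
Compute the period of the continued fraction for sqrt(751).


Run the CF algorithm for sqrt(751).
a_0 = floor(sqrt(751)) = 27; set m_0=0, q_0=1.
Recurrence: m' = q*a - m,  q' = (d - m'^2)/q,  a' = floor((a_0 + m')/q').
  step 1: m=27, q=22, a=2
  step 2: m=17, q=21, a=2
  step 3: m=25, q=6, a=8
  step 4: m=23, q=37, a=1
  step 5: m=14, q=15, a=2
  step 6: m=16, q=33, a=1
  step 7: m=17, q=14, a=3
  step 8: m=25, q=9, a=5
  step 9: m=20, q=39, a=1
  step 10: m=19, q=10, a=4
  step 11: m=21, q=31, a=1
  step 12: m=10, q=21, a=1
  step 13: m=11, q=30, a=1
  step 14: m=19, q=13, a=3
  step 15: m=20, q=27, a=1
  step 16: m=7, q=26, a=1
  step 17: m=19, q=15, a=3
  step 18: m=26, q=5, a=10
  step 19: m=24, q=35, a=1
  step 20: m=11, q=18, a=2
  step 21: m=25, q=7, a=7
  step 22: m=24, q=25, a=2
  step 23: m=26, q=3, a=17
  step 24: m=25, q=42, a=1
  step 25: m=17, q=11, a=4
  step 26: m=27, q=2, a=27
  step 27: m=27, q=11, a=4
  step 28: m=17, q=42, a=1
  step 29: m=25, q=3, a=17
  step 30: m=26, q=25, a=2
  step 31: m=24, q=7, a=7
  step 32: m=25, q=18, a=2
  step 33: m=11, q=35, a=1
  step 34: m=24, q=5, a=10
  step 35: m=26, q=15, a=3
  step 36: m=19, q=26, a=1
  step 37: m=7, q=27, a=1
  step 38: m=20, q=13, a=3
  step 39: m=19, q=30, a=1
  step 40: m=11, q=21, a=1
  step 41: m=10, q=31, a=1
  step 42: m=21, q=10, a=4
  step 43: m=19, q=39, a=1
  step 44: m=20, q=9, a=5
  step 45: m=25, q=14, a=3
  step 46: m=17, q=33, a=1
  step 47: m=16, q=15, a=2
  step 48: m=14, q=37, a=1
  step 49: m=23, q=6, a=8
  step 50: m=25, q=21, a=2
  step 51: m=17, q=22, a=2
  step 52: m=27, q=1, a=54
a_52 = 2*a_0 = 54, so the period closes here.
sqrt(751) = [27; 2, 2, 8, 1, 2, 1, 3, 5, 1, 4, 1, 1, 1, 3, 1, 1, 3, 10, 1, 2, 7, 2, 17, 1, 4, 27, 4, 1, 17, 2, 7, 2, 1, 10, 3, 1, 1, 3, 1, 1, 1, 4, 1, 5, 3, 1, 2, 1, 8, 2, 2, 54]
Period length = 52

52


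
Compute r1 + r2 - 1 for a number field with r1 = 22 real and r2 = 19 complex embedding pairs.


By Dirichlet's unit theorem:
rank = r1 + r2 - 1
= 22 + 19 - 1
= 40

40


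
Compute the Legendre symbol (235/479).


p = 479 is prime, so compute (235/479) with the reciprocity algorithm (Jacobi-symbol steps: pull out 2s via (2/n), flip via reciprocity, reduce):
  reciprocity: (235/479) -> -(479/235)
  reduce: (9/235)
  reciprocity: (9/235) -> +(235/9)
  reduce: (1/9)
  (1/9) = 1
Product of signs = -1
(235/479) = -1

-1


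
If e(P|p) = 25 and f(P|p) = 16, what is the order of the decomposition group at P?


|D_P| = e * f
= 25 * 16
= 400

400


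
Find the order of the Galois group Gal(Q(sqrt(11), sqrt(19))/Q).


The 2 square roots of distinct primes are multiplicatively independent over Q,
so [K:Q] = 2^2 and Gal(K/Q) is isomorphic to (Z/2Z)^2.
|Gal| = 2^2 = 4

4


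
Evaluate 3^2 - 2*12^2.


x^2 - d*y^2
= 3^2 - 2*12^2
= 9 - 288
= -279

-279


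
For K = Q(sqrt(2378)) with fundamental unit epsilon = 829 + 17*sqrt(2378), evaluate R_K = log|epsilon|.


epsilon = 829 + 17*sqrt(2378)
= 1658.0006
R = ln(1658.0006)
= 7.4134

7.4134


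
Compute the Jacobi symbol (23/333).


Compute (23/333) via quadratic reciprocity:
  reciprocity: (23/333) -> +(333/23)
  reduce: (11/23)
  reciprocity: (11/23) -> -(23/11)
  reduce: (1/11)
  (1/11) = 1
Product of signs = -1

-1


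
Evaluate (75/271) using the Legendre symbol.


p = 271 is prime, so compute (75/271) with the reciprocity algorithm (Jacobi-symbol steps: pull out 2s via (2/n), flip via reciprocity, reduce):
  reciprocity: (75/271) -> -(271/75)
  reduce: (46/75)
  pull out 2: (2/75) = -1  (since 75 mod 8 = 3)
  reciprocity: (23/75) -> -(75/23)
  reduce: (6/23)
  pull out 2: (2/23) = +1  (since 23 mod 8 = 7)
  reciprocity: (3/23) -> -(23/3)
  reduce: (2/3)
  pull out 2: (2/3) = -1  (since 3 mod 8 = 3)
  (1/3) = 1
Product of signs = -1
(75/271) = -1

-1


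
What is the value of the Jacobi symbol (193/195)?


Compute (193/195) via quadratic reciprocity:
  reciprocity: (193/195) -> +(195/193)
  reduce: (2/193)
  pull out 2: (2/193) = +1  (since 193 mod 8 = 1)
  (1/193) = 1
Product of signs = 1

1


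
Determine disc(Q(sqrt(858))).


For K = Q(sqrt(d)) with d squarefree: disc(K) = d if d = 1 mod 4, and disc(K) = 4d if d = 2 or 3 mod 4.
Here d = 858, and d mod 4 = 2.
d = 2 mod 4, not 1 (O_K = Z[sqrt(d)]), so disc(K) = 4d = 4 * (858) = 3432

3432


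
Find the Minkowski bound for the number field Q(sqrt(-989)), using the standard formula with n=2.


d = -989, d mod 4 = 3, so disc(K) = 4d = -3956; |disc(K)| = 3956
Imaginary quadratic field, so n = 2, s = r2 = 1, r1 = 0
M = (n!/n^n) * (4/pi)^s * sqrt(|disc(K)|) = (2!/2^2) * (4/pi)^1 * sqrt(3956)
= 0.5 * 1.273240 * 62.896741
= 40.0413

40.0413


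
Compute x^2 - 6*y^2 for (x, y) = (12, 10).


x^2 - d*y^2
= 12^2 - 6*10^2
= 144 - 600
= -456

-456


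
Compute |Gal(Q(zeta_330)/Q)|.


|Gal(Q(zeta_330)/Q)| = phi(330)
= 80

80


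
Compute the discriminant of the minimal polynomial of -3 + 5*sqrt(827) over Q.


The element -3 + 5*sqrt(827) has minimal polynomial:
x^2 + 6*x - 20666
Discriminant = (6)^2 - 4*(-20666)
= 36 + 82664
= 82700

82700


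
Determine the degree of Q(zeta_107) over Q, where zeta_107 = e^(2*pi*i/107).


The degree equals Euler's totient phi(107).
107 = 107
phi(107) = 106

106


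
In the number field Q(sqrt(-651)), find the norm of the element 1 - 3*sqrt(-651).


N(a + b*sqrt(d)) = a^2 - d*b^2
= (1)^2 - (-651)*(-3)^2
= 1 + 5859
= 5860

5860


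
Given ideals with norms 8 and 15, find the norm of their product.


N(IJ) = N(I) * N(J)
= 8 * 15
= 120

120


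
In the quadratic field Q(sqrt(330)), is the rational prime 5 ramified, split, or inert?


K = Q(sqrt(330)). Since d mod 4 = 2, disc(K) = 1320.
Check p | disc: 1320 mod 5 = 0.
p divides disc, so p ramifies: (p) = P^2 with e=2, f=1, g=1.
Therefore p is ramified.

ramified


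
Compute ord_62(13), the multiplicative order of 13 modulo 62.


We want ord_62(13), the smallest k >= 1 with 13^k = 1 mod 62.
n = 62 = 2 * 31, phi(62) = 30; the order divides phi(n).
Divisors of 30: 1, 2, 3, 5, 6, 10, 15, 30
Repeated squaring mod 62: 13^1 = 13, 13^2 = 45, 13^4 = 41, 13^8 = 7, 13^16 = 49
Test divisors in increasing order:
  k=1: 13^1 = 13 mod 62
  k=2: 13^2 = 45 mod 62
  k=3: 13^3 = 45 * 13 = 27 mod 62
  k=5: 13^5 = 41 * 13 = 37 mod 62
  k=6: 13^6 = 41 * 45 = 47 mod 62
  k=10: 13^10 = 7 * 45 = 5 mod 62
  k=15: 13^15 = 7 * 41 * 45 * 13 = 61 mod 62
  k=30: 13^30 = 49 * 7 * 41 * 45 = 1 mod 62  <- first divisor giving 1
Order = 30

30


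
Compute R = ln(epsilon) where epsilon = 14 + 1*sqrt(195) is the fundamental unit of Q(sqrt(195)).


epsilon = 14 + 1*sqrt(195)
= 27.9642
R = ln(27.9642)
= 3.3309

3.3309


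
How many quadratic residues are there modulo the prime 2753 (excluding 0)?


For prime p, the number of non-zero quadratic residues is (p-1)/2.
= (2753-1)/2
= 1376

1376


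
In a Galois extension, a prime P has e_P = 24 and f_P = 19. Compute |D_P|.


|D_P| = e * f
= 24 * 19
= 456

456


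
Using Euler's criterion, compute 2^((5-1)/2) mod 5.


p = 5 is prime and the exponent is (p-1)/2 = 2, so by Euler's criterion 2^2 = (2/5) = +1 or -1 mod 5.
Compute by square-and-multiply:
  2 = 2 (binary 10)
  Repeated squaring mod 5: 2^1 = 2, 2^2 = 4
  2^2 = 4 mod 5
Result 4 = p - 1 = -1 mod 5: 2 is a quadratic non-residue mod 5. As a residue in [0, p-1] the value is 4.
2^2 mod 5 = 4

4


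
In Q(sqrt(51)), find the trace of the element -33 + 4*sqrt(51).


Tr(a + b*sqrt(d)) = (a + b*sqrt(d)) + (a - b*sqrt(d)) = 2a
= 2 * (-33)
= -66

-66


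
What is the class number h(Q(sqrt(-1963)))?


K = Q(sqrt(-1963)). d mod 4 = 1, so D = disc(K) = d = -1963
h(K) equals the number of primitive reduced positive-definite forms (a, b, c) = a*x^2 + b*x*y + c*y^2 with b^2 - 4ac = D,
where reduced means |b| <= a <= c, with b >= 0 whenever |b| = a or a = c, and primitive means gcd(a, b, c) = 1.
Reduced forces 3a^2 <= |D| = 1963, so 1 <= a <= 25; b must have the parity of D, and c = (b^2 - D)/(4a) must be an integer >= a.
Enumerate a = 1..25, b in [-a, a]:
  a=1: (1, 1, 491)  [1]
  a=2..6: none
  a=7: (7, -5, 71), (7, 5, 71)  [2]
  a=8..12: none
  a=13: (13, 13, 41)  [1]
  a=14..16: none
  a=17: (17, -3, 29), (17, 3, 29)  [2]
  a=18..25: none
Total reduced forms: 1 + 2 + 1 + 2 = 6
h = 6

6


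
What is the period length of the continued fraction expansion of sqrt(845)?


Run the CF algorithm for sqrt(845).
a_0 = floor(sqrt(845)) = 29; set m_0=0, q_0=1.
Recurrence: m' = q*a - m,  q' = (d - m'^2)/q,  a' = floor((a_0 + m')/q').
  step 1: m=29, q=4, a=14
  step 2: m=27, q=29, a=1
  step 3: m=2, q=29, a=1
  step 4: m=27, q=4, a=14
  step 5: m=29, q=1, a=58
a_5 = 2*a_0 = 58, so the period closes here.
sqrt(845) = [29; 14, 1, 1, 14, 58]
Period length = 5

5


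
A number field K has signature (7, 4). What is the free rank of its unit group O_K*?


By Dirichlet's unit theorem:
rank = r1 + r2 - 1
= 7 + 4 - 1
= 10

10


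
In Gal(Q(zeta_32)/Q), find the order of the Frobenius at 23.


The Frobenius at p in Gal(Q(zeta_n)/Q) = (Z/nZ)* is the class of p, so its order is ord_32(23), the smallest k >= 1 with 23^k = 1 mod 32.
n = 32 = 2^5, phi(32) = 16; the order divides phi(n).
Divisors of 16: 1, 2, 4, 8, 16
Repeated squaring mod 32: 23^1 = 23, 23^2 = 17, 23^4 = 1, 23^8 = 1, 23^16 = 1
Test divisors in increasing order:
  k=1: 23^1 = 23 mod 32
  k=2: 23^2 = 17 mod 32
  k=4: 23^4 = 1 mod 32  <- first divisor giving 1
Order = 4

4


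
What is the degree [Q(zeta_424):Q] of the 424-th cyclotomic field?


The degree equals Euler's totient phi(424).
424 = 2^3 * 53
phi(424) = 208

208


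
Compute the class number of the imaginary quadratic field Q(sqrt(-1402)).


K = Q(sqrt(-1402)). d mod 4 = 2, so D = disc(K) = 4d = -5608
h(K) equals the number of primitive reduced positive-definite forms (a, b, c) = a*x^2 + b*x*y + c*y^2 with b^2 - 4ac = D,
where reduced means |b| <= a <= c, with b >= 0 whenever |b| = a or a = c, and primitive means gcd(a, b, c) = 1.
Reduced forces 3a^2 <= |D| = 5608, so 1 <= a <= 43; b must have the parity of D, and c = (b^2 - D)/(4a) must be an integer >= a.
Enumerate a = 1..43, b in [-a, a]:
  a=1: (1, 0, 1402)  [1]
  a=2: (2, 0, 701)  [1]
  a=3..16: none
  a=17: (17, -6, 83), (17, 6, 83)  [2]
  a=18: none
  a=19: (19, -4, 74), (19, 4, 74)  [2]
  a=20..22: none
  a=23: (23, -2, 61), (23, 2, 61)  [2]
  a=24..33: none
  a=34: (34, -28, 47), (34, 28, 47)  [2]
  a=35..36: none
  a=37: (37, -4, 38), (37, 4, 38)  [2]
  a=38..40: none
  a=41: (41, -38, 43), (41, 38, 43)  [2]
  a=42..43: none
Total reduced forms: 1 + 1 + 2 + 2 + 2 + 2 + 2 + 2 = 14
h = 14

14


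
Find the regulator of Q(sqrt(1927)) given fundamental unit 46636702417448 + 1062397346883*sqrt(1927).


epsilon = 46636702417448 + 1062397346883*sqrt(1927)
= 9.3273e+13
R = ln(9.3273e+13)
= 32.1666

32.1666


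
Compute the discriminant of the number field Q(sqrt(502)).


For K = Q(sqrt(d)) with d squarefree: disc(K) = d if d = 1 mod 4, and disc(K) = 4d if d = 2 or 3 mod 4.
Here d = 502, and d mod 4 = 2.
d = 2 mod 4, not 1 (O_K = Z[sqrt(d)]), so disc(K) = 4d = 4 * (502) = 2008

2008


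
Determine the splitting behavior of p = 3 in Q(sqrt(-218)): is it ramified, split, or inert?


K = Q(sqrt(-218)). Since d mod 4 = 2, disc(K) = -872.
Check p | disc: -872 mod 3 = 1.
p does not divide disc. Compute Legendre symbol (d/p):
1^((3-1)/2) mod 3 = 1
(d/p) = 1, so p splits: (p) = P*P' with e=1, f=1, g=2.
Therefore p is split.

split


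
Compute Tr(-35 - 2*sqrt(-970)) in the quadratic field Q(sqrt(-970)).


Tr(a + b*sqrt(d)) = (a + b*sqrt(d)) + (a - b*sqrt(d)) = 2a
= 2 * (-35)
= -70

-70


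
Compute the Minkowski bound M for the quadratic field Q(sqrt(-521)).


d = -521, d mod 4 = 3, so disc(K) = 4d = -2084; |disc(K)| = 2084
Imaginary quadratic field, so n = 2, s = r2 = 1, r1 = 0
M = (n!/n^n) * (4/pi)^s * sqrt(|disc(K)|) = (2!/2^2) * (4/pi)^1 * sqrt(2084)
= 0.5 * 1.273240 * 45.650849
= 29.0622

29.0622


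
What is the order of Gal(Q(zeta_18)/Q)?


|Gal(Q(zeta_18)/Q)| = phi(18)
= 6

6


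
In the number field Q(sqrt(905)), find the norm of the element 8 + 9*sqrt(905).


N(a + b*sqrt(d)) = a^2 - d*b^2
= (8)^2 - (905)*(9)^2
= 64 - 73305
= -73241

-73241


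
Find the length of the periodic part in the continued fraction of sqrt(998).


Run the CF algorithm for sqrt(998).
a_0 = floor(sqrt(998)) = 31; set m_0=0, q_0=1.
Recurrence: m' = q*a - m,  q' = (d - m'^2)/q,  a' = floor((a_0 + m')/q').
  step 1: m=31, q=37, a=1
  step 2: m=6, q=26, a=1
  step 3: m=20, q=23, a=2
  step 4: m=26, q=14, a=4
  step 5: m=30, q=7, a=8
  step 6: m=26, q=46, a=1
  step 7: m=20, q=13, a=3
  step 8: m=19, q=49, a=1
  step 9: m=30, q=2, a=30
  step 10: m=30, q=49, a=1
  step 11: m=19, q=13, a=3
  step 12: m=20, q=46, a=1
  step 13: m=26, q=7, a=8
  step 14: m=30, q=14, a=4
  step 15: m=26, q=23, a=2
  step 16: m=20, q=26, a=1
  step 17: m=6, q=37, a=1
  step 18: m=31, q=1, a=62
a_18 = 2*a_0 = 62, so the period closes here.
sqrt(998) = [31; 1, 1, 2, 4, 8, 1, 3, 1, 30, 1, 3, 1, 8, 4, 2, 1, 1, 62]
Period length = 18

18


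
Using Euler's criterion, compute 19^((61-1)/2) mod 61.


p = 61 is prime and the exponent is (p-1)/2 = 30, so by Euler's criterion 19^30 = (19/61) = +1 or -1 mod 61.
Compute by square-and-multiply:
  30 = 16 + 8 + 4 + 2 (binary 11110)
  Repeated squaring mod 61: 19^1 = 19, 19^2 = 56, 19^4 = 25, 19^8 = 15, 19^16 = 42
  19^30 = 19^16 * 19^8 * 19^4 * 19^2 = 42 * 15 * 25 * 56 mod 61
    42 * 15 = 630 = 20 mod 61
    20 * 25 = 500 = 12 mod 61
    12 * 56 = 672 = 1 mod 61
  19^30 = 1 mod 61
Result 1: 19 is a quadratic residue mod 61.
19^30 mod 61 = 1

1


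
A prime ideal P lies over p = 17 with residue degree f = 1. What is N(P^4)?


N(P^a) = p^(a*f)
= 17^(4*1)
= 17^4
= 83521

83521


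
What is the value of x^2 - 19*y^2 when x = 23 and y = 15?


x^2 - d*y^2
= 23^2 - 19*15^2
= 529 - 4275
= -3746

-3746


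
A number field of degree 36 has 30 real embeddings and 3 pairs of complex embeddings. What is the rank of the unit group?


By Dirichlet's unit theorem:
rank = r1 + r2 - 1
= 30 + 3 - 1
= 32

32


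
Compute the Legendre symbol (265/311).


p = 311 is prime, so compute (265/311) with the reciprocity algorithm (Jacobi-symbol steps: pull out 2s via (2/n), flip via reciprocity, reduce):
  reciprocity: (265/311) -> +(311/265)
  reduce: (46/265)
  pull out 2: (2/265) = +1  (since 265 mod 8 = 1)
  reciprocity: (23/265) -> +(265/23)
  reduce: (12/23)
  pull out 2: (2/23) = +1  (since 23 mod 8 = 7)
  pull out 2: (2/23) = +1  (since 23 mod 8 = 7)
  reciprocity: (3/23) -> -(23/3)
  reduce: (2/3)
  pull out 2: (2/3) = -1  (since 3 mod 8 = 3)
  (1/3) = 1
Product of signs = 1
(265/311) = 1

1


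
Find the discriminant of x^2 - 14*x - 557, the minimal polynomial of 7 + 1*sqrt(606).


The element 7 + 1*sqrt(606) has minimal polynomial:
x^2 - 14*x - 557
Discriminant = (-14)^2 - 4*(-557)
= 196 + 2228
= 2424

2424


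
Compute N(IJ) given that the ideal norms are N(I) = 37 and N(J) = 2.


N(IJ) = N(I) * N(J)
= 37 * 2
= 74

74


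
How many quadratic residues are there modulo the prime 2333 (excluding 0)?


For prime p, the number of non-zero quadratic residues is (p-1)/2.
= (2333-1)/2
= 1166

1166


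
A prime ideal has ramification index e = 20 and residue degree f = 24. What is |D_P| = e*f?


|D_P| = e * f
= 20 * 24
= 480

480


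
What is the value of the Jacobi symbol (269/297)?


Compute (269/297) via quadratic reciprocity:
  reciprocity: (269/297) -> +(297/269)
  reduce: (28/269)
  pull out 2: (2/269) = -1  (since 269 mod 8 = 5)
  pull out 2: (2/269) = -1  (since 269 mod 8 = 5)
  reciprocity: (7/269) -> +(269/7)
  reduce: (3/7)
  reciprocity: (3/7) -> -(7/3)
  reduce: (1/3)
  (1/3) = 1
Product of signs = -1

-1


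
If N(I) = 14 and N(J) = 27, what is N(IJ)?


N(IJ) = N(I) * N(J)
= 14 * 27
= 378

378


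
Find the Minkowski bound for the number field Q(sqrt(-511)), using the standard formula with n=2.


d = -511, d mod 4 = 1, so disc(K) = d = -511; |disc(K)| = 511
Imaginary quadratic field, so n = 2, s = r2 = 1, r1 = 0
M = (n!/n^n) * (4/pi)^s * sqrt(|disc(K)|) = (2!/2^2) * (4/pi)^1 * sqrt(511)
= 0.5 * 1.273240 * 22.605309
= 14.3910

14.3910


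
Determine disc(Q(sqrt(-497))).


For K = Q(sqrt(d)) with d squarefree: disc(K) = d if d = 1 mod 4, and disc(K) = 4d if d = 2 or 3 mod 4.
Here d = -497, and d mod 4 = 3.
d = 3 mod 4, not 1 (O_K = Z[sqrt(d)]), so disc(K) = 4d = 4 * (-497) = -1988

-1988


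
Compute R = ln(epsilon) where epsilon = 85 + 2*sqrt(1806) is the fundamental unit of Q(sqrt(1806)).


epsilon = 85 + 2*sqrt(1806)
= 169.9941
R = ln(169.9941)
= 5.1358

5.1358


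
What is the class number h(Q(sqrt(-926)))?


K = Q(sqrt(-926)). d mod 4 = 2, so D = disc(K) = 4d = -3704
h(K) equals the number of primitive reduced positive-definite forms (a, b, c) = a*x^2 + b*x*y + c*y^2 with b^2 - 4ac = D,
where reduced means |b| <= a <= c, with b >= 0 whenever |b| = a or a = c, and primitive means gcd(a, b, c) = 1.
Reduced forces 3a^2 <= |D| = 3704, so 1 <= a <= 35; b must have the parity of D, and c = (b^2 - D)/(4a) must be an integer >= a.
Enumerate a = 1..35, b in [-a, a]:
  a=1: (1, 0, 926)  [1]
  a=2: (2, 0, 463)  [1]
  a=3: (3, -2, 309), (3, 2, 309)  [2]
  a=4: none
  a=5: (5, -4, 186), (5, 4, 186)  [2]
  a=6: (6, -4, 155), (6, 4, 155)  [2]
  a=7..8: none
  a=9: (9, -2, 103), (9, 2, 103)  [2]
  a=10: (10, -4, 93), (10, 4, 93)  [2]
  a=11: (11, -6, 85), (11, 6, 85)  [2]
  a=12: none
  a=13: (13, -12, 74), (13, 12, 74)  [2]
  a=14: none
  a=15: (15, -14, 65), (15, -4, 62), (15, 4, 62), (15, 14, 65)  [4]
  a=16: none
  a=17: (17, -6, 55), (17, 6, 55)  [2]
  a=18: (18, -16, 55), (18, 16, 55)  [2]
  a=19: (19, -18, 53), (19, 18, 53)  [2]
  a=20..21: none
  a=22: (22, -16, 45), (22, 16, 45)  [2]
  a=23..24: none
  a=25: (25, -14, 39), (25, 14, 39)  [2]
  a=26: (26, -12, 37), (26, 12, 37)  [2]
  a=27: (27, -20, 38), (27, 20, 38)  [2]
  a=28..29: none
  a=30: (30, -16, 33), (30, -4, 31), (30, 4, 31), (30, 16, 33)  [4]
  a=31..32: none
  a=33: (33, -28, 34), (33, 28, 34)  [2]
  a=34..35: none
Total reduced forms: 1 + 1 + 2 + 2 + 2 + 2 + 2 + 2 + 2 + 4 + 2 + 2 + 2 + 2 + 2 + 2 + 2 + 4 + 2 = 40
h = 40

40


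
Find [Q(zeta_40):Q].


The degree equals Euler's totient phi(40).
40 = 2^3 * 5
phi(40) = 16

16


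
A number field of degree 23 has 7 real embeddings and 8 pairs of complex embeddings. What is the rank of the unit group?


By Dirichlet's unit theorem:
rank = r1 + r2 - 1
= 7 + 8 - 1
= 14

14


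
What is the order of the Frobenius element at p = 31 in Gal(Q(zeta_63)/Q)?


The Frobenius at p in Gal(Q(zeta_n)/Q) = (Z/nZ)* is the class of p, so its order is ord_63(31), the smallest k >= 1 with 31^k = 1 mod 63.
n = 63 = 3^2 * 7, phi(63) = 36; the order divides phi(n).
Divisors of 36: 1, 2, 3, 4, 6, 9, 12, 18, 36
Repeated squaring mod 63: 31^1 = 31, 31^2 = 16, 31^4 = 4, 31^8 = 16, 31^16 = 4, 31^32 = 16
Test divisors in increasing order:
  k=1: 31^1 = 31 mod 63
  k=2: 31^2 = 16 mod 63
  k=3: 31^3 = 16 * 31 = 55 mod 63
  k=4: 31^4 = 4 mod 63
  k=6: 31^6 = 4 * 16 = 1 mod 63  <- first divisor giving 1
Order = 6

6


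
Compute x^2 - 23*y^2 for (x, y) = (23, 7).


x^2 - d*y^2
= 23^2 - 23*7^2
= 529 - 1127
= -598

-598


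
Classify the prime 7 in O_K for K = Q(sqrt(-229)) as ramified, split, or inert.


K = Q(sqrt(-229)). Since d mod 4 = 3, disc(K) = -916.
Check p | disc: -916 mod 7 = 1.
p does not divide disc. Compute Legendre symbol (d/p):
2^((7-1)/2) mod 7 = 1
(d/p) = 1, so p splits: (p) = P*P' with e=1, f=1, g=2.
Therefore p is split.

split


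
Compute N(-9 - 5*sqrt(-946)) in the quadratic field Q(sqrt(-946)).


N(a + b*sqrt(d)) = a^2 - d*b^2
= (-9)^2 - (-946)*(-5)^2
= 81 + 23650
= 23731

23731


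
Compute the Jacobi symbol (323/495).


Compute (323/495) via quadratic reciprocity:
  reciprocity: (323/495) -> -(495/323)
  reduce: (172/323)
  pull out 2: (2/323) = -1  (since 323 mod 8 = 3)
  pull out 2: (2/323) = -1  (since 323 mod 8 = 3)
  reciprocity: (43/323) -> -(323/43)
  reduce: (22/43)
  pull out 2: (2/43) = -1  (since 43 mod 8 = 3)
  reciprocity: (11/43) -> -(43/11)
  reduce: (10/11)
  pull out 2: (2/11) = -1  (since 11 mod 8 = 3)
  reciprocity: (5/11) -> +(11/5)
  reduce: (1/5)
  (1/5) = 1
Product of signs = -1

-1


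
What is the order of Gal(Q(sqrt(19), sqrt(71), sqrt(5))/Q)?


The 3 square roots of distinct primes are multiplicatively independent over Q,
so [K:Q] = 2^3 and Gal(K/Q) is isomorphic to (Z/2Z)^3.
|Gal| = 2^3 = 8

8


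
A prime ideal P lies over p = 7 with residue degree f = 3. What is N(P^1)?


N(P^a) = p^(a*f)
= 7^(1*3)
= 7^3
= 343

343


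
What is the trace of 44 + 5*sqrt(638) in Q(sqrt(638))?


Tr(a + b*sqrt(d)) = (a + b*sqrt(d)) + (a - b*sqrt(d)) = 2a
= 2 * (44)
= 88

88


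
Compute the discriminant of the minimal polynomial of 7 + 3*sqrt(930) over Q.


The element 7 + 3*sqrt(930) has minimal polynomial:
x^2 - 14*x - 8321
Discriminant = (-14)^2 - 4*(-8321)
= 196 + 33284
= 33480

33480


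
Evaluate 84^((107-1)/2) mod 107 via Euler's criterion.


p = 107 is prime and the exponent is (p-1)/2 = 53, so by Euler's criterion 84^53 = (84/107) = +1 or -1 mod 107.
Compute by square-and-multiply:
  53 = 32 + 16 + 4 + 1 (binary 110101)
  Repeated squaring mod 107: 84^1 = 84, 84^2 = 101, 84^4 = 36, 84^8 = 12, 84^16 = 37, 84^32 = 85
  84^53 = 84^32 * 84^16 * 84^4 * 84^1 = 85 * 37 * 36 * 84 mod 107
    85 * 37 = 3145 = 42 mod 107
    42 * 36 = 1512 = 14 mod 107
    14 * 84 = 1176 = 106 mod 107
  84^53 = 106 mod 107
Result 106 = p - 1 = -1 mod 107: 84 is a quadratic non-residue mod 107. As a residue in [0, p-1] the value is 106.
84^53 mod 107 = 106

106


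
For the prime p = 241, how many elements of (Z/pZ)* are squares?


For prime p, the number of non-zero quadratic residues is (p-1)/2.
= (241-1)/2
= 120

120


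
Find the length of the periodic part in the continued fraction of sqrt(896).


Run the CF algorithm for sqrt(896).
a_0 = floor(sqrt(896)) = 29; set m_0=0, q_0=1.
Recurrence: m' = q*a - m,  q' = (d - m'^2)/q,  a' = floor((a_0 + m')/q').
  step 1: m=29, q=55, a=1
  step 2: m=26, q=4, a=13
  step 3: m=26, q=55, a=1
  step 4: m=29, q=1, a=58
a_4 = 2*a_0 = 58, so the period closes here.
sqrt(896) = [29; 1, 13, 1, 58]
Period length = 4

4


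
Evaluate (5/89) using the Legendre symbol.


p = 89 is prime, so compute (5/89) with the reciprocity algorithm (Jacobi-symbol steps: pull out 2s via (2/n), flip via reciprocity, reduce):
  reciprocity: (5/89) -> +(89/5)
  reduce: (4/5)
  pull out 2: (2/5) = -1  (since 5 mod 8 = 5)
  pull out 2: (2/5) = -1  (since 5 mod 8 = 5)
  (1/5) = 1
Product of signs = 1
(5/89) = 1

1


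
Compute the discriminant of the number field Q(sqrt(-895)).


For K = Q(sqrt(d)) with d squarefree: disc(K) = d if d = 1 mod 4, and disc(K) = 4d if d = 2 or 3 mod 4.
Here d = -895, and d mod 4 = 1.
d = 1 mod 4 (O_K = Z[(1+sqrt(d))/2]), so disc(K) = d = -895

-895


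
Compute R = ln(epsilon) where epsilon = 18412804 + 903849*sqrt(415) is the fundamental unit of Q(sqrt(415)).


epsilon = 18412804 + 903849*sqrt(415)
= 3.6826e+07
R = ln(3.6826e+07)
= 17.4217

17.4217


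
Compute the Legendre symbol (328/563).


p = 563 is prime, so compute (328/563) with the reciprocity algorithm (Jacobi-symbol steps: pull out 2s via (2/n), flip via reciprocity, reduce):
  pull out 2: (2/563) = -1  (since 563 mod 8 = 3)
  pull out 2: (2/563) = -1  (since 563 mod 8 = 3)
  pull out 2: (2/563) = -1  (since 563 mod 8 = 3)
  reciprocity: (41/563) -> +(563/41)
  reduce: (30/41)
  pull out 2: (2/41) = +1  (since 41 mod 8 = 1)
  reciprocity: (15/41) -> +(41/15)
  reduce: (11/15)
  reciprocity: (11/15) -> -(15/11)
  reduce: (4/11)
  pull out 2: (2/11) = -1  (since 11 mod 8 = 3)
  pull out 2: (2/11) = -1  (since 11 mod 8 = 3)
  (1/11) = 1
Product of signs = 1
(328/563) = 1

1
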